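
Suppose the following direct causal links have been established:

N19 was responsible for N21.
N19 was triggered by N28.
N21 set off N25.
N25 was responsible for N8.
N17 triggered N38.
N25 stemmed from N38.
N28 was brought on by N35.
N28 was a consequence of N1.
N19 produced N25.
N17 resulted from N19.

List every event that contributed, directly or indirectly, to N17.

Immediate cause of N17: N19.
Further upstream: N35, N28, N1.

N1, N19, N28, N35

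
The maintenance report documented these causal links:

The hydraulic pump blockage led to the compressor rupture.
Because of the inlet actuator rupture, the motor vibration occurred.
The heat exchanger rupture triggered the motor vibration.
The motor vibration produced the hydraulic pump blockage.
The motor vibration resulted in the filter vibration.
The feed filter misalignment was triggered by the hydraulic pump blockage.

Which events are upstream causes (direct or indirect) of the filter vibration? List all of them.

the heat exchanger rupture, the inlet actuator rupture, the motor vibration

Immediate cause of the filter vibration: the motor vibration.
Further upstream: the inlet actuator rupture, the heat exchanger rupture.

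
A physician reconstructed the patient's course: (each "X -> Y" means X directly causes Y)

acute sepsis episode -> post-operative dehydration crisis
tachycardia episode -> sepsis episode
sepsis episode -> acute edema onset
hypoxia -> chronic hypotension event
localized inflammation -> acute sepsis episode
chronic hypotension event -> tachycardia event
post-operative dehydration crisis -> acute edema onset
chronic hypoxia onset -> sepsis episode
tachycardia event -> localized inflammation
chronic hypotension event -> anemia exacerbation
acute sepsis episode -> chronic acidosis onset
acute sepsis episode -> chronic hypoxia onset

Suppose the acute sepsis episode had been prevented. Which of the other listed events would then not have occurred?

Downstream of the acute sepsis episode: the chronic hypoxia onset, the chronic acidosis onset, the post-operative dehydration crisis, the sepsis episode, the acute edema onset.
Of those, still caused via another path: the sepsis episode, the acute edema onset.
The remainder have no surviving cause.

the chronic acidosis onset, the chronic hypoxia onset, the post-operative dehydration crisis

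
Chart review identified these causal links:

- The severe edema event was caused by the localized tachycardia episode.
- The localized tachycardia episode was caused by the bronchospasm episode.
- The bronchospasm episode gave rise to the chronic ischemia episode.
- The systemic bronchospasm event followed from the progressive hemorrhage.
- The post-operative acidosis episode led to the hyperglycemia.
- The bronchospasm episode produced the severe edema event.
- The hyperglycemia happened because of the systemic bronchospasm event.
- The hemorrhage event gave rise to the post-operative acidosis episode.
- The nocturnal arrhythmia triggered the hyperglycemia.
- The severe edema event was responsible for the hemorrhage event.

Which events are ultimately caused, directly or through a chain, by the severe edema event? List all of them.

the hemorrhage event, the hyperglycemia, the post-operative acidosis episode

Direct effects: the hemorrhage event.
2 steps out: the post-operative acidosis episode.
3 steps out: the hyperglycemia.
Not reachable from it: the bronchospasm episode, the nocturnal arrhythmia, the chronic ischemia episode, the localized tachycardia episode, the progressive hemorrhage, the systemic bronchospasm event.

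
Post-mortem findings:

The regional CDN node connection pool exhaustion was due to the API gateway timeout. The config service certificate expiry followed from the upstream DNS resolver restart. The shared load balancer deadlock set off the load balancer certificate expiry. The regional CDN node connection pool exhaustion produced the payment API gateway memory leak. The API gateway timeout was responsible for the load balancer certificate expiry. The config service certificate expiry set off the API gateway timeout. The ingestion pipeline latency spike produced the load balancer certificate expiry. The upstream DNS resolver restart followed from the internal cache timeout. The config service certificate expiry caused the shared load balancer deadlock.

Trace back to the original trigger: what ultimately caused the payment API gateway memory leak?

Tracing upstream from the payment API gateway memory leak: the payment API gateway memory leak ← the regional CDN node connection pool exhaustion ← the API gateway timeout ← the config service certificate expiry ← the upstream DNS resolver restart ← the internal cache timeout.
The internal cache timeout has no stated cause, so it is the root.

the internal cache timeout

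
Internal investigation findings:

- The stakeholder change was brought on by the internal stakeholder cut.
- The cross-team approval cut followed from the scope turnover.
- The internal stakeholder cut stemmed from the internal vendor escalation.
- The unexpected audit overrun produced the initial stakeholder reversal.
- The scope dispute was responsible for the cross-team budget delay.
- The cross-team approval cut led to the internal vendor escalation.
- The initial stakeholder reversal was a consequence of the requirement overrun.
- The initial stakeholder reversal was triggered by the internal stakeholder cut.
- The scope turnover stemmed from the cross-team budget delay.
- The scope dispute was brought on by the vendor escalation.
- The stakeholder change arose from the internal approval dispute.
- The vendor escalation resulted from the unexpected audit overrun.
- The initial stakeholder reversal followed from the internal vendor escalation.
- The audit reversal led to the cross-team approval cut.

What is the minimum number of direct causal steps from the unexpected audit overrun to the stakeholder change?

Shortest chain: the unexpected audit overrun → the vendor escalation → the scope dispute → the cross-team budget delay → the scope turnover → the cross-team approval cut → the internal vendor escalation → the internal stakeholder cut → the stakeholder change.

8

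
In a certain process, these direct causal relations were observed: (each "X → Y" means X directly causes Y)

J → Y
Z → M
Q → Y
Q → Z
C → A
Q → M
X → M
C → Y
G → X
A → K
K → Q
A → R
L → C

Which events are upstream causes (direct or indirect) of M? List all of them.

A, C, G, K, L, Q, X, Z

Immediate causes of M: Q, Z, X.
Further upstream: L, C, A, K, G.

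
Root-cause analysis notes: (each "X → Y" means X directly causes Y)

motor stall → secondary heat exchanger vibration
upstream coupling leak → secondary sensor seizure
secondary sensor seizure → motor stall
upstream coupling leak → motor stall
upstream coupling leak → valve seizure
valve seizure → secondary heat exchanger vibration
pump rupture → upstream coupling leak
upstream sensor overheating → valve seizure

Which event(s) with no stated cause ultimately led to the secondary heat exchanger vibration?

the pump rupture, the upstream sensor overheating

Tracing upstream from the secondary heat exchanger vibration: the secondary heat exchanger vibration ← the motor stall ← the upstream coupling leak ← the pump rupture.
A separate upstream branch: the secondary heat exchanger vibration ← the valve seizure ← the upstream sensor overheating.
Each of those chain origins has no stated cause.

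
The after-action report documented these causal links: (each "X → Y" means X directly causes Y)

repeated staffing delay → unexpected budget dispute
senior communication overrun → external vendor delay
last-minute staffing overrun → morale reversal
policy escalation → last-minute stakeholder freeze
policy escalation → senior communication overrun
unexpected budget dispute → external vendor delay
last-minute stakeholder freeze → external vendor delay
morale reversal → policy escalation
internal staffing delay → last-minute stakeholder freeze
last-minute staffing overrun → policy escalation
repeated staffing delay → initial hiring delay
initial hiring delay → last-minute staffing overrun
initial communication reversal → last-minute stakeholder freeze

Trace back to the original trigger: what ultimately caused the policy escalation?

Tracing upstream from the policy escalation: the policy escalation ← the last-minute staffing overrun ← the initial hiring delay ← the repeated staffing delay.
The repeated staffing delay has no stated cause, so it is the root.

the repeated staffing delay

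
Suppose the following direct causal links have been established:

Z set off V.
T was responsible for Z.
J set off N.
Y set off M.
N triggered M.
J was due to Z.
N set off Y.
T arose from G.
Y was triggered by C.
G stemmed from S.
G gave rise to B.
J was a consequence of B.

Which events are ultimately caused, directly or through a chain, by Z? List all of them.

J, M, N, V, Y

Direct effects: J, V.
2 steps out: N.
3 steps out: Y, M.
Not reachable from it: S, G, T, B, C.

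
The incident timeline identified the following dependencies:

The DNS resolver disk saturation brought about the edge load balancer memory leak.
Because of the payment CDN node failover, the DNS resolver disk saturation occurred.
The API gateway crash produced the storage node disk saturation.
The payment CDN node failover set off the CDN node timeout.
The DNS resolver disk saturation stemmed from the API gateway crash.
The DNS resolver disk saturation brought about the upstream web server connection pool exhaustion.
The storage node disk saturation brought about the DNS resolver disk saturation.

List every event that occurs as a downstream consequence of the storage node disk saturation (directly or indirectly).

the DNS resolver disk saturation, the edge load balancer memory leak, the upstream web server connection pool exhaustion

Direct effects: the DNS resolver disk saturation.
2 steps out: the upstream web server connection pool exhaustion, the edge load balancer memory leak.
Not reachable from it: the payment CDN node failover, the API gateway crash, the CDN node timeout.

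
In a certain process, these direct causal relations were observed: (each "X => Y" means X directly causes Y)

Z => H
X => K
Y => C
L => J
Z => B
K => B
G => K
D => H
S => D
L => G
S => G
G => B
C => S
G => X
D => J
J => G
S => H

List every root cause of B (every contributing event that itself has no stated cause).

Tracing upstream from B: B ← G ← S ← C ← Y.
A separate upstream branch: B ← G ← L.
A separate upstream branch: B ← Z.
Each of those chain origins has no stated cause.

L, Y, Z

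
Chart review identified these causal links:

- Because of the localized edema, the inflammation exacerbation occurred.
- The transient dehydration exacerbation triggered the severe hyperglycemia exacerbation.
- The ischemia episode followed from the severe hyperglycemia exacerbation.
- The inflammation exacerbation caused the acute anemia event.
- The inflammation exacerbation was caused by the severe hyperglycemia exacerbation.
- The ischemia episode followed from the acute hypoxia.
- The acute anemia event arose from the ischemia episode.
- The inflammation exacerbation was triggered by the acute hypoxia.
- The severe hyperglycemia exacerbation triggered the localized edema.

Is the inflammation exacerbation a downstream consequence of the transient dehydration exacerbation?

Yes

There is a causal chain: the transient dehydration exacerbation → the severe hyperglycemia exacerbation → the inflammation exacerbation.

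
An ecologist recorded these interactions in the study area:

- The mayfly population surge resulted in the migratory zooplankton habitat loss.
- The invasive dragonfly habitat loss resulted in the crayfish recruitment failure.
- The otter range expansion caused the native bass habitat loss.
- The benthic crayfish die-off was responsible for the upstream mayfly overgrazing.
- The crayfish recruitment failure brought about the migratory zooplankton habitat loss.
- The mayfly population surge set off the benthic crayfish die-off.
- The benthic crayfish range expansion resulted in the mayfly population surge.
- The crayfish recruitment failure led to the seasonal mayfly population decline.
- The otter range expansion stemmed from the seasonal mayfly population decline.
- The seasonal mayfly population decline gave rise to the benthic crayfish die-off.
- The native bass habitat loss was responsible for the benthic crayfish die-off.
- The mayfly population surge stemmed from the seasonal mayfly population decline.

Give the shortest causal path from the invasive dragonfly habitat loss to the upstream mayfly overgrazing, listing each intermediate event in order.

the invasive dragonfly habitat loss → the crayfish recruitment failure
the crayfish recruitment failure → the seasonal mayfly population decline
the seasonal mayfly population decline → the benthic crayfish die-off
the benthic crayfish die-off → the upstream mayfly overgrazing
Length: 4 steps.

the invasive dragonfly habitat loss → the crayfish recruitment failure → the seasonal mayfly population decline → the benthic crayfish die-off → the upstream mayfly overgrazing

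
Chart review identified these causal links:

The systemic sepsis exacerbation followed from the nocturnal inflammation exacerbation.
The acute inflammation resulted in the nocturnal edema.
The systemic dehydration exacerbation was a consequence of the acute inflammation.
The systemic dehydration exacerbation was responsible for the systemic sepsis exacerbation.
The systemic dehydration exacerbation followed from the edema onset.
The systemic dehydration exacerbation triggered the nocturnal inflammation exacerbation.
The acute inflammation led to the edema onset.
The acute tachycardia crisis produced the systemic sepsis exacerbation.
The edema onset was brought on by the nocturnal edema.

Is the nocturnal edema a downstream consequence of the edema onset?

No

The edema onset leads to the systemic dehydration exacerbation, the nocturnal inflammation exacerbation, the systemic sepsis exacerbation; the nocturnal edema is not among them.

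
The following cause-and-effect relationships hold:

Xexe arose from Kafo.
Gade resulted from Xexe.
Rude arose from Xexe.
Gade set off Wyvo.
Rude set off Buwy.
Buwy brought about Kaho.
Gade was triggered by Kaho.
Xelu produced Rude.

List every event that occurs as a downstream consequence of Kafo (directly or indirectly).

Direct effects: Xexe.
2 steps out: Rude, Gade.
3 steps out: Buwy, Wyvo.
4 steps out: Kaho.
Not reachable from it: Xelu.

Buwy, Gade, Kaho, Rude, Wyvo, Xexe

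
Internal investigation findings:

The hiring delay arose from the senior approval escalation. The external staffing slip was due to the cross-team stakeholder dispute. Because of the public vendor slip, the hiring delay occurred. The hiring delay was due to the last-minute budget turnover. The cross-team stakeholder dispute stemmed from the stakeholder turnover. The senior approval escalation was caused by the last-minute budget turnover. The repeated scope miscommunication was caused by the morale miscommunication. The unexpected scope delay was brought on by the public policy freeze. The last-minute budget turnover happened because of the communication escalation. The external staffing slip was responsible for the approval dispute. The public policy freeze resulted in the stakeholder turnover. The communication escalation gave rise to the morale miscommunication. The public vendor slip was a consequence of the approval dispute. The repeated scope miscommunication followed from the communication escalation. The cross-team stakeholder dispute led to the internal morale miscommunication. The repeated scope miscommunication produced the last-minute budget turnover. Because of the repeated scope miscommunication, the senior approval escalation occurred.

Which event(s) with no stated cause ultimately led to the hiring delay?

the communication escalation, the public policy freeze

Tracing upstream from the hiring delay: the hiring delay ← the public vendor slip ← the approval dispute ← the external staffing slip ← the cross-team stakeholder dispute ← the stakeholder turnover ← the public policy freeze.
A separate upstream branch: the hiring delay ← the last-minute budget turnover ← the communication escalation.
Each of those chain origins has no stated cause.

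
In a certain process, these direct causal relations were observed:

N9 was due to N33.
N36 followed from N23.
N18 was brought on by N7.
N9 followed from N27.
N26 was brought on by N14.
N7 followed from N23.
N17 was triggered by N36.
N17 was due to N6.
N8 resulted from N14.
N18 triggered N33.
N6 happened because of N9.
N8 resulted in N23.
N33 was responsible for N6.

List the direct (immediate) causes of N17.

Upstream contributors include N14, N8, N23, N7, N18, N33, N27, N9, but only N36, N6 feed directly into N17.

N36, N6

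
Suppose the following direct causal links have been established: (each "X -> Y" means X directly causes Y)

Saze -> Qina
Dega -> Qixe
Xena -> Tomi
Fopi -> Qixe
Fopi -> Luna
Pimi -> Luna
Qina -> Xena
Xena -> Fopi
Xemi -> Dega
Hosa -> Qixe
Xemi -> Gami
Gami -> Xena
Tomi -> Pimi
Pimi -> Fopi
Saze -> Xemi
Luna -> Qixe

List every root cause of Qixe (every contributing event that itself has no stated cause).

Tracing upstream from Qixe: Qixe ← Dega ← Xemi ← Saze.
A separate upstream branch: Qixe ← Hosa.
Each of those chain origins has no stated cause.

Hosa, Saze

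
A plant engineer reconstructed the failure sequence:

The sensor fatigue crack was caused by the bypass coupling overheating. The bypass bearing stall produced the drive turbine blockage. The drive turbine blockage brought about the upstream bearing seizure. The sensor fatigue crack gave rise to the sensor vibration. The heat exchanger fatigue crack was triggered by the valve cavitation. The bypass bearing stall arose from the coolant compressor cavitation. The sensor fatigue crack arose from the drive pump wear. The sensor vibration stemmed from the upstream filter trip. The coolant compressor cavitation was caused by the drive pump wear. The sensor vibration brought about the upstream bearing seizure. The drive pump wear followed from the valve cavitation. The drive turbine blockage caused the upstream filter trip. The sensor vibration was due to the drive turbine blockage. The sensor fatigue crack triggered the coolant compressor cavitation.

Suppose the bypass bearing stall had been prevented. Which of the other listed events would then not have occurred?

Downstream of the bypass bearing stall: the drive turbine blockage, the upstream filter trip, the sensor vibration, the upstream bearing seizure.
Of those, still caused via another path: the sensor vibration, the upstream bearing seizure.
The remainder have no surviving cause.

the drive turbine blockage, the upstream filter trip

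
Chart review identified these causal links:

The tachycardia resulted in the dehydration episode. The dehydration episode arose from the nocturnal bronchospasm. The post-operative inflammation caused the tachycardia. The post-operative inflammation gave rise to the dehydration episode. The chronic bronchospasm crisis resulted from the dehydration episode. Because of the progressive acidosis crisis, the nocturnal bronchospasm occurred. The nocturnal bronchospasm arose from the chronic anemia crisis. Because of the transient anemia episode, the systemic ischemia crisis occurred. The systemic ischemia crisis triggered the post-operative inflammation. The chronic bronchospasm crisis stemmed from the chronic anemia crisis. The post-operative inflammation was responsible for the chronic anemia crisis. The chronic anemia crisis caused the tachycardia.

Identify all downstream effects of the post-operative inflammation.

Direct effects: the chronic anemia crisis, the tachycardia, the dehydration episode.
2 steps out: the nocturnal bronchospasm, the chronic bronchospasm crisis.
Not reachable from it: the transient anemia episode, the systemic ischemia crisis, the progressive acidosis crisis.

the chronic anemia crisis, the chronic bronchospasm crisis, the dehydration episode, the nocturnal bronchospasm, the tachycardia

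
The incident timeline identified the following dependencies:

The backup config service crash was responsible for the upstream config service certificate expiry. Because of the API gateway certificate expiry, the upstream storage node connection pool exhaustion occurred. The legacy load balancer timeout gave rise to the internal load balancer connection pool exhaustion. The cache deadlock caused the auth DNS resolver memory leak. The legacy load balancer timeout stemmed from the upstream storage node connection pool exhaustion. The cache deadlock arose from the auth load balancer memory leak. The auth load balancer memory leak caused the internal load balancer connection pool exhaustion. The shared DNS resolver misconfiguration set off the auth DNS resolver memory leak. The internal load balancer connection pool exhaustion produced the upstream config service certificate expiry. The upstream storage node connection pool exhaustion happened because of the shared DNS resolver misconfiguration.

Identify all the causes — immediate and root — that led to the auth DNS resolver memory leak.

Immediate causes of the auth DNS resolver memory leak: the shared DNS resolver misconfiguration, the cache deadlock.
Further upstream: the auth load balancer memory leak.

the auth load balancer memory leak, the cache deadlock, the shared DNS resolver misconfiguration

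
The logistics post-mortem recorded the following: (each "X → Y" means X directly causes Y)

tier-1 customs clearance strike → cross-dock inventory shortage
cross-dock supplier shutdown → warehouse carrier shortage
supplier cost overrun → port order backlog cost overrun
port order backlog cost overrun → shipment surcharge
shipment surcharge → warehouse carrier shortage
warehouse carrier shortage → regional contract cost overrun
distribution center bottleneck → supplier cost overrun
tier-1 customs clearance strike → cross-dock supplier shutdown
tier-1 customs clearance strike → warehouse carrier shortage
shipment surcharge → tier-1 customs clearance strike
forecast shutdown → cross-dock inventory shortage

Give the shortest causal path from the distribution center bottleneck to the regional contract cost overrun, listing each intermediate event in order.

the distribution center bottleneck → the supplier cost overrun
the supplier cost overrun → the port order backlog cost overrun
the port order backlog cost overrun → the shipment surcharge
the shipment surcharge → the warehouse carrier shortage
the warehouse carrier shortage → the regional contract cost overrun
Length: 5 steps.

the distribution center bottleneck → the supplier cost overrun → the port order backlog cost overrun → the shipment surcharge → the warehouse carrier shortage → the regional contract cost overrun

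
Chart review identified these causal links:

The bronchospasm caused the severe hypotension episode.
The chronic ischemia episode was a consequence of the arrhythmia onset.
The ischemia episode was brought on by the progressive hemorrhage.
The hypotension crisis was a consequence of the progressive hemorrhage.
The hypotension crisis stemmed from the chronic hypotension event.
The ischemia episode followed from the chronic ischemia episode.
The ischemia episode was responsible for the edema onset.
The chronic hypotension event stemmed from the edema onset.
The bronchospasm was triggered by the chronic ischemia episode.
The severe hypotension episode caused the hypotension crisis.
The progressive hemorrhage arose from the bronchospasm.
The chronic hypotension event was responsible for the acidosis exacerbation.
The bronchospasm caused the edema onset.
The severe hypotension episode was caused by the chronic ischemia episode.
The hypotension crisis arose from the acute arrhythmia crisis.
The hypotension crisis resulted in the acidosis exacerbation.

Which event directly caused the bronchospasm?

Upstream contributors include the arrhythmia onset, but only the chronic ischemia episode feeds directly into the bronchospasm.

the chronic ischemia episode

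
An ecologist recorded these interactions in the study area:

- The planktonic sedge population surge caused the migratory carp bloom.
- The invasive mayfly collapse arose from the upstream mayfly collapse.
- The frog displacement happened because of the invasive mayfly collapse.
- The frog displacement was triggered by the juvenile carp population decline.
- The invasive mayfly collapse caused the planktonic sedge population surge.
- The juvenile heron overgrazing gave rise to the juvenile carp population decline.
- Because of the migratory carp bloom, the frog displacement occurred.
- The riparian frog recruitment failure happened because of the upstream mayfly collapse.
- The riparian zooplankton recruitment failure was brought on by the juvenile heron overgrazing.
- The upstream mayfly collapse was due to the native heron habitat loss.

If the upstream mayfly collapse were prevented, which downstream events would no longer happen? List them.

Downstream of the upstream mayfly collapse: the invasive mayfly collapse, the planktonic sedge population surge, the riparian frog recruitment failure, the migratory carp bloom, the frog displacement.
Of those, still caused via another path: the frog displacement.
The remainder have no surviving cause.

the invasive mayfly collapse, the migratory carp bloom, the planktonic sedge population surge, the riparian frog recruitment failure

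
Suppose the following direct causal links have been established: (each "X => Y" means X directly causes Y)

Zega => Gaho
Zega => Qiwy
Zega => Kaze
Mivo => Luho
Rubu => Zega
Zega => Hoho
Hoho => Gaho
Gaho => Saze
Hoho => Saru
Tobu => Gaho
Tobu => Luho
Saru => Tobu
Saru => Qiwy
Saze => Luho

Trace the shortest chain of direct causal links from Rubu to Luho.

Rubu → Zega
Zega → Gaho
Gaho → Saze
Saze → Luho
Length: 4 steps.

Rubu → Zega → Gaho → Saze → Luho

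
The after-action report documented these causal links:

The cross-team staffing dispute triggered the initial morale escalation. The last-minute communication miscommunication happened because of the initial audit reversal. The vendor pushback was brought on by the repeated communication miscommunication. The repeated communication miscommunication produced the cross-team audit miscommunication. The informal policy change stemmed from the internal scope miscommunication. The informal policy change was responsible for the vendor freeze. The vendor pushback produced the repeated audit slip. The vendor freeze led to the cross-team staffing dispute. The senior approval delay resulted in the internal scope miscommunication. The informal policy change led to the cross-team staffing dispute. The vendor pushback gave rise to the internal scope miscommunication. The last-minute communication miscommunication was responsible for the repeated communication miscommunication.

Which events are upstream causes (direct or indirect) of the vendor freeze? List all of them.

Immediate cause of the vendor freeze: the informal policy change.
Further upstream: the initial audit reversal, the last-minute communication miscommunication, the repeated communication miscommunication, the vendor pushback, the internal scope miscommunication, the senior approval delay.

the informal policy change, the initial audit reversal, the internal scope miscommunication, the last-minute communication miscommunication, the repeated communication miscommunication, the senior approval delay, the vendor pushback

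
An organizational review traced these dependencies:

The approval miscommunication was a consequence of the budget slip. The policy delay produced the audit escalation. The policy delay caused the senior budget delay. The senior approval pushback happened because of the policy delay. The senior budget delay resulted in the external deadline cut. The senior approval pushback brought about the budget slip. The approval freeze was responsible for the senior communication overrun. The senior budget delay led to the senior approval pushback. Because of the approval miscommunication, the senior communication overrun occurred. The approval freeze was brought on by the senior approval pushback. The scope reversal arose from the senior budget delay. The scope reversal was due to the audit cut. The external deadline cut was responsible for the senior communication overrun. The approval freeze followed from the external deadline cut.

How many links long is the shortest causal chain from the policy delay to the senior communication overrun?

3

Shortest chain: the policy delay → the senior budget delay → the external deadline cut → the senior communication overrun.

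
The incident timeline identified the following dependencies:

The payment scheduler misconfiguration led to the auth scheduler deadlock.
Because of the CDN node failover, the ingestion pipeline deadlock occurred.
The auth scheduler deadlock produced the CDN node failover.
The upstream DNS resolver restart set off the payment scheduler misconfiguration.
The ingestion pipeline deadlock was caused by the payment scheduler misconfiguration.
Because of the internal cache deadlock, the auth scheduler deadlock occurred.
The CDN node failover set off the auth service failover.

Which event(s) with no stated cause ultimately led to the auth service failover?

Tracing upstream from the auth service failover: the auth service failover ← the CDN node failover ← the auth scheduler deadlock ← the payment scheduler misconfiguration ← the upstream DNS resolver restart.
A separate upstream branch: the auth service failover ← the CDN node failover ← the auth scheduler deadlock ← the internal cache deadlock.
Each of those chain origins has no stated cause.

the internal cache deadlock, the upstream DNS resolver restart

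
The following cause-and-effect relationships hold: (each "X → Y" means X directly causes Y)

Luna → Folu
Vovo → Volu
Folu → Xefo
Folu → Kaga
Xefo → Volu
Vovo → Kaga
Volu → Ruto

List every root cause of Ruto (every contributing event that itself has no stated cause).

Luna, Vovo

Tracing upstream from Ruto: Ruto ← Volu ← Xefo ← Folu ← Luna.
A separate upstream branch: Ruto ← Volu ← Vovo.
Each of those chain origins has no stated cause.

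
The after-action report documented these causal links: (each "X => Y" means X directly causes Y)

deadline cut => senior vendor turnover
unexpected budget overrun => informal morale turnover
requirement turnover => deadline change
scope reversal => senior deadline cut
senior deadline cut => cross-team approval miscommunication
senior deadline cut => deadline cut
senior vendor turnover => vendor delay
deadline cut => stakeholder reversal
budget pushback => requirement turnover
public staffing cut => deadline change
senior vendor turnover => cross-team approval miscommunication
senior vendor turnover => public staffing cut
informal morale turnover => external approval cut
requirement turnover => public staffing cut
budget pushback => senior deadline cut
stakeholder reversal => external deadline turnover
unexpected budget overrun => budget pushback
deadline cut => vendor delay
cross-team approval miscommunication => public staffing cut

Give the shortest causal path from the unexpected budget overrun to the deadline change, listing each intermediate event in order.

the unexpected budget overrun → the budget pushback → the requirement turnover → the deadline change

the unexpected budget overrun → the budget pushback
the budget pushback → the requirement turnover
the requirement turnover → the deadline change
Length: 3 steps.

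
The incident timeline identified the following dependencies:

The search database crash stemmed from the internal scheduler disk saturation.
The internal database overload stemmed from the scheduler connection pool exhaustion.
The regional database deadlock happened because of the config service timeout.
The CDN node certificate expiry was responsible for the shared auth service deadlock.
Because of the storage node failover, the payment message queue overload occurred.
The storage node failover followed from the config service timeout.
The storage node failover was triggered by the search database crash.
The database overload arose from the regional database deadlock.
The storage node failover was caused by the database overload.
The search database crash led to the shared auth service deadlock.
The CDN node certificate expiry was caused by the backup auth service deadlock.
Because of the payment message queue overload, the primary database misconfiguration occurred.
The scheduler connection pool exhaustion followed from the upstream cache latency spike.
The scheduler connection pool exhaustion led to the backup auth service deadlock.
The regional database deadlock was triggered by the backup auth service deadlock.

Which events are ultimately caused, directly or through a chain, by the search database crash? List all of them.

the payment message queue overload, the primary database misconfiguration, the shared auth service deadlock, the storage node failover

Direct effects: the storage node failover, the shared auth service deadlock.
2 steps out: the payment message queue overload.
3 steps out: the primary database misconfiguration.
Not reachable from it: the upstream cache latency spike, the scheduler connection pool exhaustion, the backup auth service deadlock, the CDN node certificate expiry, the internal database overload, the config service timeout, the regional database deadlock, the database overload, the internal scheduler disk saturation.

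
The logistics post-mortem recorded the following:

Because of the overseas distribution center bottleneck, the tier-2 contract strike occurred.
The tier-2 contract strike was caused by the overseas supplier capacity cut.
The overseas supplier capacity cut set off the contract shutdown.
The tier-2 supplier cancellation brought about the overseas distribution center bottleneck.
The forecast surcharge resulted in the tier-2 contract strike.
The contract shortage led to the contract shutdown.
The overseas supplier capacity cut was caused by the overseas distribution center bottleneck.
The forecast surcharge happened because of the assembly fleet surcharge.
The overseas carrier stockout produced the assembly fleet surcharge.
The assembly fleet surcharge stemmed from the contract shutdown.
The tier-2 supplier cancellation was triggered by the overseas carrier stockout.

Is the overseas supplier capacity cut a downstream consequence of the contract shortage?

The contract shortage leads to the contract shutdown, the assembly fleet surcharge, the forecast surcharge, the tier-2 contract strike; the overseas supplier capacity cut is not among them.

No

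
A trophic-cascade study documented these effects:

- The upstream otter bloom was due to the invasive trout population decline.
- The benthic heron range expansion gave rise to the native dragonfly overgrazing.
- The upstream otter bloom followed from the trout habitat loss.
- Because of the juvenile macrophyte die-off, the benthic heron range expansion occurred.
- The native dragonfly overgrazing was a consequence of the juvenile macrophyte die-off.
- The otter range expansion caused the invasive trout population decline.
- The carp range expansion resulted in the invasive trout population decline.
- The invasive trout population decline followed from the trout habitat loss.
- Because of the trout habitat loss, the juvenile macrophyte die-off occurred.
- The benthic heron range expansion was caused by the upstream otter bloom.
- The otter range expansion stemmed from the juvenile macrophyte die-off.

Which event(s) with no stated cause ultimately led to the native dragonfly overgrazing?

Tracing upstream from the native dragonfly overgrazing: the native dragonfly overgrazing ← the juvenile macrophyte die-off ← the trout habitat loss.
A separate upstream branch: the native dragonfly overgrazing ← the benthic heron range expansion ← the upstream otter bloom ← the invasive trout population decline ← the carp range expansion.
Each of those chain origins has no stated cause.

the carp range expansion, the trout habitat loss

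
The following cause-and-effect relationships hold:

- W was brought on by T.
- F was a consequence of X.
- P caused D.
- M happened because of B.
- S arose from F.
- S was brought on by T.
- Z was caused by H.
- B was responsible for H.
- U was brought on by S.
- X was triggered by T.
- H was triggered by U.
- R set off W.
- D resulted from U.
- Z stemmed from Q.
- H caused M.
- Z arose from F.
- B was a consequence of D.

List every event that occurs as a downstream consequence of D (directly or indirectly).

B, H, M, Z

Direct effects: B.
2 steps out: H, M.
3 steps out: Z.
Not reachable from it: R, T, W, X, F, S, P, U, Q.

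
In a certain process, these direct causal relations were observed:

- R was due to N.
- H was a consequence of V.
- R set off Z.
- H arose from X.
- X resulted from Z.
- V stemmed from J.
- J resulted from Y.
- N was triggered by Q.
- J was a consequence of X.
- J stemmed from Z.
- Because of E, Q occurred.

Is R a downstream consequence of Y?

No

Y leads to J, V, H; R is not among them.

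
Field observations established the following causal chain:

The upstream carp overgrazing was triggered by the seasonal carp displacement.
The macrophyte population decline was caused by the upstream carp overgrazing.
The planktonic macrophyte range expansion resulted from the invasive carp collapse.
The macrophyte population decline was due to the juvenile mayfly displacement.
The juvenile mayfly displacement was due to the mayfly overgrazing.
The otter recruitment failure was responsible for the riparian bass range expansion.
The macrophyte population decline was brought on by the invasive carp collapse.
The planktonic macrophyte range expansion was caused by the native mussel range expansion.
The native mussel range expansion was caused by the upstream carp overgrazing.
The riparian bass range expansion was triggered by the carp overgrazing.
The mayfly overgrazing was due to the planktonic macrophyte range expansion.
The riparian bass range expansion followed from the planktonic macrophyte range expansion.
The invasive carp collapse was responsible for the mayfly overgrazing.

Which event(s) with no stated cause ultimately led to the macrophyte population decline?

the invasive carp collapse, the seasonal carp displacement

Tracing upstream from the macrophyte population decline: the macrophyte population decline ← the upstream carp overgrazing ← the seasonal carp displacement.
A separate upstream branch: the macrophyte population decline ← the invasive carp collapse.
Each of those chain origins has no stated cause.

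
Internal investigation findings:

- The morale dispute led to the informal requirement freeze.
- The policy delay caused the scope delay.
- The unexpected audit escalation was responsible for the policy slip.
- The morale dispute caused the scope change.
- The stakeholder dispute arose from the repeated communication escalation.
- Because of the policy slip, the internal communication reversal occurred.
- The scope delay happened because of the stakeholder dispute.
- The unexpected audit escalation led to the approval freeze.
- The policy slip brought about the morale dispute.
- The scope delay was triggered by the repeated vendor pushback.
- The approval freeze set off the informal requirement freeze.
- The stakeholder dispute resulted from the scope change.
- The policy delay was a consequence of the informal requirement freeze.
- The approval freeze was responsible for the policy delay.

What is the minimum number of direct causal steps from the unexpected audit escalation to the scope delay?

3

Shortest chain: the unexpected audit escalation → the approval freeze → the policy delay → the scope delay.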